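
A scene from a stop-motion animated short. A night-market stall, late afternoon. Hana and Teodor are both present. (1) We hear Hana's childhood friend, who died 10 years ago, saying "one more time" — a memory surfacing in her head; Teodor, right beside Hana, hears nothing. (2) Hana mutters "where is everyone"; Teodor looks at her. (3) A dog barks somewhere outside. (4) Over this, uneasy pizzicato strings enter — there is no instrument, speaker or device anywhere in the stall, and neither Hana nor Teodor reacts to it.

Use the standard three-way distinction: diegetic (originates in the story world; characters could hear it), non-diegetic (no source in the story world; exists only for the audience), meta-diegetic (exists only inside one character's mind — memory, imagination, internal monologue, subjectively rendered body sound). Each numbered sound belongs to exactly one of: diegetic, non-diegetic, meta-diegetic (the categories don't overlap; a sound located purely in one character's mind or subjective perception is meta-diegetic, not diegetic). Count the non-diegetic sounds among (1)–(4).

1

Sound (1): the voice is a memory playing only inside Hana's mind; Teodor can't hear it, so meta-diegetic.
(2) is diegetic: on-screen dialogue — Hana speaks and Teodor is there to hear.
Sound (3): the sound comes from a dog physically present in the location, so diegetic.
(4) score with no on-screen or off-screen source; it exists for the audience alone → non-diegetic.
So 1 of the 4 is non-diegetic: (4).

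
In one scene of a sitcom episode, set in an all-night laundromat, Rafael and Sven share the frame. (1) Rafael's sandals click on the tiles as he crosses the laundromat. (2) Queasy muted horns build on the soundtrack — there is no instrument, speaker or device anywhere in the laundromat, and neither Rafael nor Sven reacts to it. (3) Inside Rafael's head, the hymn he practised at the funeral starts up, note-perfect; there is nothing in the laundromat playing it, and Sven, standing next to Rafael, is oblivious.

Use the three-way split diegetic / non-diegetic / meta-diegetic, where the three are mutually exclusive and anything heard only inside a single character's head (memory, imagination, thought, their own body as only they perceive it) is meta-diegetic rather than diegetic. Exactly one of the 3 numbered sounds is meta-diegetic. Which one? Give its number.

Sound (1): Rafael's footsteps are produced in the story world, so diegetic.
(2) nothing in the laundromat produces it and the characters don't hear it — pure soundtrack → non-diegetic.
(3) the music is a memory playing inside Rafael's mind alone; no real-world source, Sven can't hear it → meta-diegetic.
Only (3) is meta-diegetic.

3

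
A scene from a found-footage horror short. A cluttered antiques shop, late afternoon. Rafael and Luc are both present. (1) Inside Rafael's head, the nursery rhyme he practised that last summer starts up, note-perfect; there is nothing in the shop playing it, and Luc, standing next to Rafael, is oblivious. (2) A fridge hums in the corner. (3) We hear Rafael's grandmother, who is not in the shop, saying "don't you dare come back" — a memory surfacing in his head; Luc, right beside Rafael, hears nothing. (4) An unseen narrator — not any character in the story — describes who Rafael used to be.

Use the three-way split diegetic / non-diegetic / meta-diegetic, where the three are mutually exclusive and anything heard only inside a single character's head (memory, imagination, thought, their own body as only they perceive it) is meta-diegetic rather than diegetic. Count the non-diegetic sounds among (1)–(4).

Sound (1): the music is a memory playing inside Rafael's mind alone; no real-world source, Luc can't hear it, so meta-diegetic.
(2) is diegetic: it's the actual ambient sound of the location.
Sound (3): a remembered line, private to Rafael — not present in the room, not audible to Luc, so meta-diegetic.
Sound (4): external voice-over — not a character, not heard by anyone in the scene, so non-diegetic.
Non-diegetic: (4) — that's 1.

1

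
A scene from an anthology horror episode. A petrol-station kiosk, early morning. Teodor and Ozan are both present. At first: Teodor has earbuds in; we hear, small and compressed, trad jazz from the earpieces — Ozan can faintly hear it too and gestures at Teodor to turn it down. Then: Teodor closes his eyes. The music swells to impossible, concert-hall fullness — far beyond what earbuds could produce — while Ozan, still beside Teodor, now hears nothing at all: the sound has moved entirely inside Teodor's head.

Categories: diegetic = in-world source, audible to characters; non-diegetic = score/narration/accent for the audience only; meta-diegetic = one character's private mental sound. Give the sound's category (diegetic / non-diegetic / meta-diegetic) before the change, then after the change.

diegetic, meta-diegetic

Before the change: the earbuds are a physical source both characters can hear → diegetic.
After the change: the music now exists only as Teodor's subjective experience; Ozan can no longer hear it → meta-diegetic.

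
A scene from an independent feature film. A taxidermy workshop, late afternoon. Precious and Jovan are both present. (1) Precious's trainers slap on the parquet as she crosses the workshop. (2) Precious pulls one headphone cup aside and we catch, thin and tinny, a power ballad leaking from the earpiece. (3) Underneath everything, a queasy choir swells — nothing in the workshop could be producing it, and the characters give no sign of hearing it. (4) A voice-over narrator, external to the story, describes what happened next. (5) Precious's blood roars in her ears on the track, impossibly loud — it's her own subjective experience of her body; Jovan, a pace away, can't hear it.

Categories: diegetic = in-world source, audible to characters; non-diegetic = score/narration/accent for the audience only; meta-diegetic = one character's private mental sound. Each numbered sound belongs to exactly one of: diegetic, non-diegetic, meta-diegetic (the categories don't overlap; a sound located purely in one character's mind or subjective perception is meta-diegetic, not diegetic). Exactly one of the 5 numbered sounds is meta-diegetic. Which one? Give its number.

(1) Precious's footsteps are produced in the story world → diegetic.
Sound (2): it's leaking from a physical pair of headphones in the scene, so diegetic.
(3) nothing in the workshop produces it and the characters don't hear it — pure soundtrack → non-diegetic.
(4) the narrator exists outside the story world, addressing only the audience → non-diegetic.
(5) is meta-diegetic: point-of-audition from inside Precious's body; not a sound in the room.
Only (5) is meta-diegetic.

5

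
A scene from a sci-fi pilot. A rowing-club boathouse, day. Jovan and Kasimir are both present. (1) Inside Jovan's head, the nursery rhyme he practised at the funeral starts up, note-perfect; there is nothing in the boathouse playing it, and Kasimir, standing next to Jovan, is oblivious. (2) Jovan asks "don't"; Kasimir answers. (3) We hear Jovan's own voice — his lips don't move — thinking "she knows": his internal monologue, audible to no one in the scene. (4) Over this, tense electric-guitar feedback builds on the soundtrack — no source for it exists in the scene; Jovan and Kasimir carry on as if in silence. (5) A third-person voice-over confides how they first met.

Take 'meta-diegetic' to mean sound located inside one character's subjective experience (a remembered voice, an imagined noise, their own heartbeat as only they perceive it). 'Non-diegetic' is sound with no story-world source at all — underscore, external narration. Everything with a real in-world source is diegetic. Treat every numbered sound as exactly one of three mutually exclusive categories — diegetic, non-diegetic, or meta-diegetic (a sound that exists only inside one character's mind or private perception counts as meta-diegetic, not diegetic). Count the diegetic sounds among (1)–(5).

Sound (1): remembered music, private to Jovan — Kasimir is oblivious because it isn't in the room, so meta-diegetic.
(2) is diegetic: on-screen dialogue — Jovan speaks and Kasimir is there to hear.
Sound (3): internal monologue — inside Jovan's mind, not spoken into the scene, so meta-diegetic.
(4) score with no on-screen or off-screen source; it exists for the audience alone → non-diegetic.
Sound (5): the narrator exists outside the story world, addressing only the audience, so non-diegetic.
Diegetic: (2) — that's 1.

1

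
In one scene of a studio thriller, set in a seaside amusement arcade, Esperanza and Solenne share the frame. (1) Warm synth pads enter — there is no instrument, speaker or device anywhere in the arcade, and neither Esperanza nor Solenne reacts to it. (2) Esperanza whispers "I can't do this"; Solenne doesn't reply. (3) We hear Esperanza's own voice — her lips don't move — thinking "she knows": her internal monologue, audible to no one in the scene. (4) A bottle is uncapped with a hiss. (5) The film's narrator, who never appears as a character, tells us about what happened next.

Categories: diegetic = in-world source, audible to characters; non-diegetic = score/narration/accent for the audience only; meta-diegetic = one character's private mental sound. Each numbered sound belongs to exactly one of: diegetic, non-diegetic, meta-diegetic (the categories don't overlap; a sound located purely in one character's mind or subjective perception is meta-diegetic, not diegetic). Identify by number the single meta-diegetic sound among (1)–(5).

Sound (1): score with no on-screen or off-screen source; it exists for the audience alone, so non-diegetic.
(2) on-screen dialogue — Esperanza speaks and Solenne is there to hear → diegetic.
(3) internal monologue — inside Esperanza's mind, not spoken into the scene → meta-diegetic.
Sound (4): a bottle is a real object/event in the scene's world, so diegetic.
(5) commentary laid over the scene from outside the fiction → non-diegetic.
Only (3) is meta-diegetic.

3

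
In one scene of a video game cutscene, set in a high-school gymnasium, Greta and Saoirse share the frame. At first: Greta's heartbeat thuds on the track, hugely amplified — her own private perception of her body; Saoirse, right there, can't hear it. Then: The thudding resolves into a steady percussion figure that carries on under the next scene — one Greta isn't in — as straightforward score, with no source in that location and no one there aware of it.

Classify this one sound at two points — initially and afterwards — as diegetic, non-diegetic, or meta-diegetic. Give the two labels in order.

Initially: it's Greta's subjective body sound, inaudible to Saoirse → meta-diegetic.
Afterwards: detached from Greta and playing as sourceless score over a scene she isn't in — for the audience only → non-diegetic.

meta-diegetic, non-diegetic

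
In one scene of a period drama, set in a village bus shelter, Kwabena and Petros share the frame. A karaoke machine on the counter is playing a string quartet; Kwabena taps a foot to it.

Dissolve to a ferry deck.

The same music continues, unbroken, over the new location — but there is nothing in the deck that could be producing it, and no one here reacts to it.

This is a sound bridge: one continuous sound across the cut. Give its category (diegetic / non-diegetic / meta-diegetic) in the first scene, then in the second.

diegetic, non-diegetic

Scene one: a karaoke machine is an on-screen source and Kwabena reacts to it → diegetic.
Scene two: there is no source in the deck and no one hears it — it's now underscore → non-diegetic.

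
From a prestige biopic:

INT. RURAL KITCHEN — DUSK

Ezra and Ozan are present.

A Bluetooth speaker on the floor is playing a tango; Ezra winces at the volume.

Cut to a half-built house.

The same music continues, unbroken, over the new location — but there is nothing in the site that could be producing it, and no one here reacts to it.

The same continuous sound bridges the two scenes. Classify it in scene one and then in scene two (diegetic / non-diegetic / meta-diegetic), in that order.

Scene one: a Bluetooth speaker is an on-screen source and Ezra reacts to it → diegetic.
Scene two: there is no source in the site and no one hears it — it's now underscore → non-diegetic.

diegetic, non-diegetic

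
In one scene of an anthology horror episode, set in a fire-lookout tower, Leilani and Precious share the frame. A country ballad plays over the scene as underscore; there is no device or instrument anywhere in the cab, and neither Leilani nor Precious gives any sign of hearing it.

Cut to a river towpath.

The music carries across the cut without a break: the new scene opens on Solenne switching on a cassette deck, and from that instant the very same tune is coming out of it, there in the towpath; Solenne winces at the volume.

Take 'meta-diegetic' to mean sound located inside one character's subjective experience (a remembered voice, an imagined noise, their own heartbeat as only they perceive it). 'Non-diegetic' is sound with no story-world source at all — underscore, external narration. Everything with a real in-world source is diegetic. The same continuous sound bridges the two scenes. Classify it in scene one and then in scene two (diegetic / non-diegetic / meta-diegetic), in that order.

non-diegetic, diegetic

Scene one: there's no in-world source anywhere and no character hears it — underscore for the audience only → non-diegetic.
Scene two: once Solenne turns on a cassette deck, the music has a real source in the story world and Solenne reacts to it → diegetic.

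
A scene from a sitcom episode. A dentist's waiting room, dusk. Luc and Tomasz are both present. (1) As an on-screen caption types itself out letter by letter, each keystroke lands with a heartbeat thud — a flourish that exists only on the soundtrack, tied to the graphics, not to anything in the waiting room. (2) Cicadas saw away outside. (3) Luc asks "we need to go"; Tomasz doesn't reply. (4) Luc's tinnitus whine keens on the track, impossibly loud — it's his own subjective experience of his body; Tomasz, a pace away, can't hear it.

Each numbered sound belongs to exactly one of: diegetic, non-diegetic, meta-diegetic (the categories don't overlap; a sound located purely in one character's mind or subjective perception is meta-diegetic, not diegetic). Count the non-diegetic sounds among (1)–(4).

1

(1) sound married to a title/caption — outside the diegesis by definition → non-diegetic.
Sound (2): cicadas is part of the location's real environment, so diegetic.
Sound (3): Luc is a character speaking aloud in the scene, so diegetic.
Sound (4): it's Luc's internal bodily sensation rendered as sound; only Luc 'hears' it, so meta-diegetic.
So 1 of the 4 is non-diegetic: (1).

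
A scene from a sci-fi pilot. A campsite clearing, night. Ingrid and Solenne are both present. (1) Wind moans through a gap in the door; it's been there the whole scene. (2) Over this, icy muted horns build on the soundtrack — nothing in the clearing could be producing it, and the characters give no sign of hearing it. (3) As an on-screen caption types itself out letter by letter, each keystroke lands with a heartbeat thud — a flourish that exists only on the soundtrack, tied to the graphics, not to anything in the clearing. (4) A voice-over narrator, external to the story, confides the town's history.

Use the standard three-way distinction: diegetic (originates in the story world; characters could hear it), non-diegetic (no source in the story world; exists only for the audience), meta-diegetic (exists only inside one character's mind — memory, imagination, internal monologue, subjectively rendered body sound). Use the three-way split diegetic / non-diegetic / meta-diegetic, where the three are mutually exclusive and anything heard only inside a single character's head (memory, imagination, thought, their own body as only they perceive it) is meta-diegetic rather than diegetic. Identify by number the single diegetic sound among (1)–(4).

(1) it's the actual ambient sound of the location → diegetic.
(2) is non-diegetic: nothing in the clearing produces it and the characters don't hear it — pure soundtrack.
Sound (3): it accompanies on-screen graphics, not anything inside the story world, so non-diegetic.
(4) is non-diegetic: external voice-over — not a character, not heard by anyone in the scene.
Only (1) is diegetic.

1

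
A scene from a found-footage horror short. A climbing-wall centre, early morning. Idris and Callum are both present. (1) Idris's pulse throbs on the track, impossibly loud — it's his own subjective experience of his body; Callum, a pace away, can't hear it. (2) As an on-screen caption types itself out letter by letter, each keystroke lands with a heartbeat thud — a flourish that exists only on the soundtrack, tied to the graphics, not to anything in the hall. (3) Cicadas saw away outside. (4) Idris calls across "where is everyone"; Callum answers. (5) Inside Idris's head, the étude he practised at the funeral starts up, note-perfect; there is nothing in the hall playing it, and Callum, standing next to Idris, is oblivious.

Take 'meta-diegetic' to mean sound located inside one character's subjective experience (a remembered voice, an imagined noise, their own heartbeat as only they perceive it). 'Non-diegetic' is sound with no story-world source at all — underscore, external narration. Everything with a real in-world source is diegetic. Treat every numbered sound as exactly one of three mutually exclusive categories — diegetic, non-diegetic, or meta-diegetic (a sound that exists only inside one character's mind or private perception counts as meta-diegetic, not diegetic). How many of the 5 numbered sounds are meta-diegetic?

2

Sound (1): point-of-audition from inside Idris's body; not a sound in the room, so meta-diegetic.
Sound (2): it accompanies on-screen graphics, not anything inside the story world, so non-diegetic.
(3) it's the actual ambient sound of the location → diegetic.
(4) is diegetic: spoken by a character present in the story world.
Sound (5): remembered music, private to Idris — Callum is oblivious because it isn't in the room, so meta-diegetic.
Meta-diegetic: (1), (5) — that's 2.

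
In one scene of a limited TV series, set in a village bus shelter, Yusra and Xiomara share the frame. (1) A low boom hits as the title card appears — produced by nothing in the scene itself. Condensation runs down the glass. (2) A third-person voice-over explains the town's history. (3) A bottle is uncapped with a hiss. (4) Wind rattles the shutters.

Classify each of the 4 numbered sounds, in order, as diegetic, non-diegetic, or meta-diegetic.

(1) is non-diegetic: it's a sound-design accent with no in-world source; no one in the scene can hear it.
(2) is non-diegetic: commentary laid over the scene from outside the fiction.
Sound (3): the sound comes from a bottle physically present in the location, so diegetic.
Sound (4): it's the actual ambient sound of the location, so diegetic.

non-diegetic, non-diegetic, diegetic, diegetic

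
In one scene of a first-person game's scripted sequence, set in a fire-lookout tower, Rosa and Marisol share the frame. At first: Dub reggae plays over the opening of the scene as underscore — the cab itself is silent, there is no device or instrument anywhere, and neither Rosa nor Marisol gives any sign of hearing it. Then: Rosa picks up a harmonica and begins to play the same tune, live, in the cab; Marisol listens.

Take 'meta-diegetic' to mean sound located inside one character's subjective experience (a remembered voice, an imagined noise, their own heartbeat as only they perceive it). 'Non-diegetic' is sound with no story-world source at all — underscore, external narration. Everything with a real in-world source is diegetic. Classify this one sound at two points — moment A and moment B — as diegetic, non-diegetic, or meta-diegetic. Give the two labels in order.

non-diegetic, diegetic

Moment A: no in-world source exists and no character can hear it — underscore → non-diegetic.
Moment B: a harmonica is now a real source in the story world and the characters hear it → diegetic.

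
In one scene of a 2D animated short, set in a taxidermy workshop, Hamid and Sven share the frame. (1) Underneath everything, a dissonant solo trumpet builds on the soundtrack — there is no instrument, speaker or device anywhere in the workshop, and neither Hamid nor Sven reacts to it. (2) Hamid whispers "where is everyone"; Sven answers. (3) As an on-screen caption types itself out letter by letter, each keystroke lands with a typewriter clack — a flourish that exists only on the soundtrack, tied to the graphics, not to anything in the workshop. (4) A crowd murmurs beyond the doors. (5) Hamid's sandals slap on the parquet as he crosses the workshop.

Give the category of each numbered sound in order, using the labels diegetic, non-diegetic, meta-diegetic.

non-diegetic, diegetic, non-diegetic, diegetic, diegetic

(1) is non-diegetic: score with no on-screen or off-screen source; it exists for the audience alone.
(2) on-screen dialogue — Hamid speaks and Sven is there to hear → diegetic.
(3) it accompanies on-screen graphics, not anything inside the story world → non-diegetic.
(4) is diegetic: ambient/room sound belonging to the story's physical space.
(5) a character's body making contact with the set — an in-world sound → diegetic.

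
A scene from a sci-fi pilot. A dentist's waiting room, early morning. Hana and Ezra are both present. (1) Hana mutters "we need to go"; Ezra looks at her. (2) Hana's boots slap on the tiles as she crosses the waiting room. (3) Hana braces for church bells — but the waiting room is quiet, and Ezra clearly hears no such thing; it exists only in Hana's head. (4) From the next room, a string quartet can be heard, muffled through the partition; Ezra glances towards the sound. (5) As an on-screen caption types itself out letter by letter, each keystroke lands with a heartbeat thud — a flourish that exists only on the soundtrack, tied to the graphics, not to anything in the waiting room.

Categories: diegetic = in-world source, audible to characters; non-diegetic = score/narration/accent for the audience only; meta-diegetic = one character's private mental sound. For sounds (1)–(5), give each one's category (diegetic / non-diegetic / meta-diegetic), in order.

Sound (1): Hana is a character speaking aloud in the scene, so diegetic.
(2) Hana's footsteps are produced in the story world → diegetic.
(3) subjective to Hana: the waiting room is silent and Ezra hears nothing → meta-diegetic.
Sound (4): off-screen diegetic: the source is out of frame but still in the story's space, so diegetic.
(5) it accompanies on-screen graphics, not anything inside the story world → non-diegetic.

diegetic, diegetic, meta-diegetic, diegetic, non-diegetic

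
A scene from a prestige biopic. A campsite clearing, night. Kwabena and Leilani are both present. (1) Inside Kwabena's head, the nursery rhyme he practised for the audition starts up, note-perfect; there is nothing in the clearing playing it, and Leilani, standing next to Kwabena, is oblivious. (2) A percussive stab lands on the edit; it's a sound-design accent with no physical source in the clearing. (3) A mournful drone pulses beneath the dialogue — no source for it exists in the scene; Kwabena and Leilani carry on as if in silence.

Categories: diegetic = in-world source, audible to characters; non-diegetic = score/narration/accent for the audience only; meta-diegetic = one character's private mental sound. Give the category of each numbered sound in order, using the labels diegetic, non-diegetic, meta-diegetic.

(1) remembered music, private to Kwabena — Leilani is oblivious because it isn't in the room → meta-diegetic.
Sound (2): an editorial stinger — it belongs to the cut, not the story world, so non-diegetic.
Sound (3): score with no on-screen or off-screen source; it exists for the audience alone, so non-diegetic.

meta-diegetic, non-diegetic, non-diegetic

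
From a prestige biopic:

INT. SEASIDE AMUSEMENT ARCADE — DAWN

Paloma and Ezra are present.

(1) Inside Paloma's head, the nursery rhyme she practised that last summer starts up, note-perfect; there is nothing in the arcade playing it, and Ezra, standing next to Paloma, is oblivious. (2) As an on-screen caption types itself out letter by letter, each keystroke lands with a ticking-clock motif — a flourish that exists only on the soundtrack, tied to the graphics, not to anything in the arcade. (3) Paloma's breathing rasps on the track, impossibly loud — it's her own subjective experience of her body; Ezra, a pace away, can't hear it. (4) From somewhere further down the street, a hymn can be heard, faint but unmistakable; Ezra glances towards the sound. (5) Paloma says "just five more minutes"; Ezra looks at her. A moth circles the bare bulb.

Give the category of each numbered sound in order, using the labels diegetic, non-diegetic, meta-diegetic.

meta-diegetic, non-diegetic, meta-diegetic, diegetic, diegetic

(1) is meta-diegetic: it lives in Paloma's subjectivity, not in the arcade.
(2) is non-diegetic: sound married to a title/caption — outside the diegesis by definition.
Sound (3): point-of-audition from inside Paloma's body; not a sound in the room, so meta-diegetic.
(4) the music has an off-screen but real-world source and a character hears it → diegetic.
(5) is diegetic: on-screen dialogue — Paloma speaks and Ezra is there to hear.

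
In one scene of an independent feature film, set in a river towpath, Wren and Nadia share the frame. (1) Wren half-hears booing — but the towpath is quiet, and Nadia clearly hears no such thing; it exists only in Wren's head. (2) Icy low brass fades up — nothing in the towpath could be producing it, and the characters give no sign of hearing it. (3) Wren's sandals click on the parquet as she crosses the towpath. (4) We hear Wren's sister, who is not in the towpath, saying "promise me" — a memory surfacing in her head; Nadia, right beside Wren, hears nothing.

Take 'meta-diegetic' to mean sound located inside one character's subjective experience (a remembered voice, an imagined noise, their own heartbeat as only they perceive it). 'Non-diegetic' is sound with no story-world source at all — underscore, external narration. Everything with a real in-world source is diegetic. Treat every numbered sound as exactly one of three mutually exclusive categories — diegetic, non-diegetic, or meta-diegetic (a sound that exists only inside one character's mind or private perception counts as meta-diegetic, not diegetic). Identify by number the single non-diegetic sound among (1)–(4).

2

Sound (1): subjective to Wren: the towpath is silent and Nadia hears nothing, so meta-diegetic.
(2) it has no source in the story world and no character can hear it — it's underscore → non-diegetic.
Sound (3): Wren's footsteps are produced in the story world, so diegetic.
(4) is meta-diegetic: the voice is a memory playing only inside Wren's mind; Nadia can't hear it.
Only (2) is non-diegetic.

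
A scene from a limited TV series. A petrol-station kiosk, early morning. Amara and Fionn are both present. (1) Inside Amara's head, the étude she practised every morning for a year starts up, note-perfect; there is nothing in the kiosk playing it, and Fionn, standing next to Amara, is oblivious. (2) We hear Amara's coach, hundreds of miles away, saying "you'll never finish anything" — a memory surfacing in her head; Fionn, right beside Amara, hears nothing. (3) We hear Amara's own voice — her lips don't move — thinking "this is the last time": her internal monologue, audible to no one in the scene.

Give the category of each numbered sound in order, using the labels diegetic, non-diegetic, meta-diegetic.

(1) is meta-diegetic: remembered music, private to Amara — Fionn is oblivious because it isn't in the room.
(2) is meta-diegetic: the voice is a memory playing only inside Amara's mind; Fionn can't hear it.
(3) is meta-diegetic: internal monologue — inside Amara's mind, not spoken into the scene.

meta-diegetic, meta-diegetic, meta-diegetic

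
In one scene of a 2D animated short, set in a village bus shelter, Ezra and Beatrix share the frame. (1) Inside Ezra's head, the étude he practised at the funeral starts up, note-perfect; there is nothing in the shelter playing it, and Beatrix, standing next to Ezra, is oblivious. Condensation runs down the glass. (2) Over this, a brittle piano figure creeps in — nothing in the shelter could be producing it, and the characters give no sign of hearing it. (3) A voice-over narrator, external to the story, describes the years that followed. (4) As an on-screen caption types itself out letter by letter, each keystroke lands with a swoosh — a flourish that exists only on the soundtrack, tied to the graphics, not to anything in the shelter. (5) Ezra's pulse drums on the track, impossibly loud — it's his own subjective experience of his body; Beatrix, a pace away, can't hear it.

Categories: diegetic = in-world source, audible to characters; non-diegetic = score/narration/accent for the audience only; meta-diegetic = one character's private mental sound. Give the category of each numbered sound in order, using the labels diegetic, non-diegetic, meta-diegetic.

Sound (1): the music is a memory playing inside Ezra's mind alone; no real-world source, Beatrix can't hear it, so meta-diegetic.
(2) nothing in the shelter produces it and the characters don't hear it — pure soundtrack → non-diegetic.
(3) is non-diegetic: the narrator exists outside the story world, addressing only the audience.
(4) the caption isn't part of the story world, so neither is the sound tied to it → non-diegetic.
Sound (5): it's Ezra's internal bodily sensation rendered as sound; only Ezra 'hears' it, so meta-diegetic.

meta-diegetic, non-diegetic, non-diegetic, non-diegetic, meta-diegetic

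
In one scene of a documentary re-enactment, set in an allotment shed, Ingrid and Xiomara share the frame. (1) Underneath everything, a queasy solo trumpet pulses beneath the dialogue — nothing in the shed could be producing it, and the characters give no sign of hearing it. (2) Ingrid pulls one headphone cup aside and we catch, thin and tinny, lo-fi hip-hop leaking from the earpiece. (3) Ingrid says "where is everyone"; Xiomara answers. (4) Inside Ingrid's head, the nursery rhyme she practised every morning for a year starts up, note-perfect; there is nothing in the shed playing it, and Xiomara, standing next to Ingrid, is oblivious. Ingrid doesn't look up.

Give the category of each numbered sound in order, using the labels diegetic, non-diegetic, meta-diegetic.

non-diegetic, diegetic, diegetic, meta-diegetic

(1) is non-diegetic: it has no source in the story world and no character can hear it — it's underscore.
(2) the headphones are an on-screen source → diegetic.
Sound (3): spoken by a character present in the story world, so diegetic.
(4) remembered music, private to Ingrid — Xiomara is oblivious because it isn't in the room → meta-diegetic.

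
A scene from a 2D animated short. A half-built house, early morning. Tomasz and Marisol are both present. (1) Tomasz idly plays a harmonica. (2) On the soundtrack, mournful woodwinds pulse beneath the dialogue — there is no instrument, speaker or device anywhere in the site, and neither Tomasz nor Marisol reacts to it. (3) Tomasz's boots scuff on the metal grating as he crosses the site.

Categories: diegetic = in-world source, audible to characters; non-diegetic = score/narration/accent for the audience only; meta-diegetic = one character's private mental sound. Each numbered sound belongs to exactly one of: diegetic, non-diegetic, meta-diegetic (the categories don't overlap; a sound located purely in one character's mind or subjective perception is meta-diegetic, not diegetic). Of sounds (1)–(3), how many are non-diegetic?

Sound (1): a character is playing a harmonica on screen, so diegetic.
(2) is non-diegetic: nothing in the site produces it and the characters don't hear it — pure soundtrack.
(3) is diegetic: a character's body making contact with the set — an in-world sound.
Non-diegetic: (2) — that's 1.

1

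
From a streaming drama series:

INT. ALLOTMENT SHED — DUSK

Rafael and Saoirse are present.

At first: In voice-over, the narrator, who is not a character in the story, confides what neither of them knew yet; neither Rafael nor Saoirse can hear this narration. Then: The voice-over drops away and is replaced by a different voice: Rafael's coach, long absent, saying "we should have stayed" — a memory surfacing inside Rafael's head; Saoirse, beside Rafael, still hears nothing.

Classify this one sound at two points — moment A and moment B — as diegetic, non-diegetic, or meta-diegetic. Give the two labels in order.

non-diegetic, meta-diegetic

Moment A: the external narrator addresses only the audience — outside the story world → non-diegetic.
Moment B: the replacement voice is a memory inside Rafael's mind specifically → meta-diegetic.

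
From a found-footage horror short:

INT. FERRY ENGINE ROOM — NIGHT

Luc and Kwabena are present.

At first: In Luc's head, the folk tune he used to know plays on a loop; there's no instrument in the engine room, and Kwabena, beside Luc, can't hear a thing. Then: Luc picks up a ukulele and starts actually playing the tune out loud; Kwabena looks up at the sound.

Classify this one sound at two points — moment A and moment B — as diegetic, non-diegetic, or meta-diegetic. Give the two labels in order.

meta-diegetic, diegetic

Moment A: the tune exists only as Luc's private memory; Kwabena can't hear it → meta-diegetic.
Moment B: Luc is now producing it live on a ukulele, in the room, and Kwabena hears it → diegetic.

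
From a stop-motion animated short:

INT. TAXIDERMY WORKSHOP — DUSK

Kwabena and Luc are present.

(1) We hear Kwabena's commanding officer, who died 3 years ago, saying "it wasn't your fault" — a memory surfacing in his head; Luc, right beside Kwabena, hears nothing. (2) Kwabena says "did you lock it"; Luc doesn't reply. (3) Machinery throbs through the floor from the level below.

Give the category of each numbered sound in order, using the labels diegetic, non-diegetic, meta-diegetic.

(1) is meta-diegetic: it's Kwabena's recollection rendered as sound; the other character can't hear it.
(2) spoken by a character present in the story world → diegetic.
(3) is diegetic: ambient/room sound belonging to the story's physical space.

meta-diegetic, diegetic, diegetic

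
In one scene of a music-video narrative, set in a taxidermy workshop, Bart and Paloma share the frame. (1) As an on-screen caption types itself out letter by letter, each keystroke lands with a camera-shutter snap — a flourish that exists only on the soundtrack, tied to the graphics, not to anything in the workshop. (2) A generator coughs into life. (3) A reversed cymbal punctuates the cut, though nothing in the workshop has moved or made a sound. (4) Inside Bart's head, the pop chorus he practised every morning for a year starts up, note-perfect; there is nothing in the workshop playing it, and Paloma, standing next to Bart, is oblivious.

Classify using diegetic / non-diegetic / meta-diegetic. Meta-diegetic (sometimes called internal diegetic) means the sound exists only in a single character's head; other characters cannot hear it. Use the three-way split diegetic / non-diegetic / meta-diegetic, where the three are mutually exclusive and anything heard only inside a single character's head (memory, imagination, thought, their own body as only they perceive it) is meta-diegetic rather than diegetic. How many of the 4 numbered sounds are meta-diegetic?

1

Sound (1): it accompanies on-screen graphics, not anything inside the story world, so non-diegetic.
Sound (2): an in-world source (a generator); characters could hear it, so diegetic.
Sound (3): nothing in the scene produces it; it's an accent added for the audience, so non-diegetic.
(4) is meta-diegetic: remembered music, private to Bart — Paloma is oblivious because it isn't in the room.
Meta-diegetic: (4) — that's 1.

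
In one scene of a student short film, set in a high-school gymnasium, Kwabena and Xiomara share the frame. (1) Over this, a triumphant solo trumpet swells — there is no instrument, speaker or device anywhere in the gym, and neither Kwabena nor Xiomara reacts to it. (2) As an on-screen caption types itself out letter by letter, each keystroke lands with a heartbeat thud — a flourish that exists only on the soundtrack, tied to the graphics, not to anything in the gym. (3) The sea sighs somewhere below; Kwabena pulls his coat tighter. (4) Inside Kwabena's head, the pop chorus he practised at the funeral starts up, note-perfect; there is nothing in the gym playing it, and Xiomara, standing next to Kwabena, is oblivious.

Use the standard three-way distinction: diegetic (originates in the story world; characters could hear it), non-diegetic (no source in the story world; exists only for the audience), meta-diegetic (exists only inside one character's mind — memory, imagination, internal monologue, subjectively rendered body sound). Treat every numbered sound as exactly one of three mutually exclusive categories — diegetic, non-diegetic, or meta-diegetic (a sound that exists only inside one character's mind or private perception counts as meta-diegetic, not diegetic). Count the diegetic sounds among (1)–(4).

1

(1) is non-diegetic: it has no source in the story world and no character can hear it — it's underscore.
(2) is non-diegetic: it accompanies on-screen graphics, not anything inside the story world.
(3) is diegetic: ambient/room sound belonging to the story's physical space.
(4) the music is a memory playing inside Kwabena's mind alone; no real-world source, Xiomara can't hear it → meta-diegetic.
So 1 of the 4 is diegetic: (3).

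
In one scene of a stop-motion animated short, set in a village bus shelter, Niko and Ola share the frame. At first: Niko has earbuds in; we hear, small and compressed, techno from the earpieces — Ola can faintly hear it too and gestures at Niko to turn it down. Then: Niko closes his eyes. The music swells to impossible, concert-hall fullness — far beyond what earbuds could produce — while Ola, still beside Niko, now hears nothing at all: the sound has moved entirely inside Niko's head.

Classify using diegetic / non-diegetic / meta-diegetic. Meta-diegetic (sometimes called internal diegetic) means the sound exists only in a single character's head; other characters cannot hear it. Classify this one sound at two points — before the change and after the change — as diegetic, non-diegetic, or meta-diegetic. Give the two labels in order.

Before the change: the earbuds are a physical source both characters can hear → diegetic.
After the change: the music now exists only as Niko's subjective experience; Ola can no longer hear it → meta-diegetic.

diegetic, meta-diegetic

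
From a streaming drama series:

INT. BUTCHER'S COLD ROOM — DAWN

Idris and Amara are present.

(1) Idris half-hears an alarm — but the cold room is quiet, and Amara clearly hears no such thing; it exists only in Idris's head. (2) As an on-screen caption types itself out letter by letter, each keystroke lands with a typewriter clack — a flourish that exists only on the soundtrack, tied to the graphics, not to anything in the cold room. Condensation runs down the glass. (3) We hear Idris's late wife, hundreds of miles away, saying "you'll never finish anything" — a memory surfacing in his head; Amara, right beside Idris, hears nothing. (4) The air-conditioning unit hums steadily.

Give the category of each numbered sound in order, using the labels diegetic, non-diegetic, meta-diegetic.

meta-diegetic, non-diegetic, meta-diegetic, diegetic

(1) is meta-diegetic: subjective to Idris: the cold room is silent and Amara hears nothing.
(2) is non-diegetic: the caption isn't part of the story world, so neither is the sound tied to it.
(3) a remembered line, private to Idris — not present in the room, not audible to Amara → meta-diegetic.
(4) the air-conditioning unit is part of the location's real environment → diegetic.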